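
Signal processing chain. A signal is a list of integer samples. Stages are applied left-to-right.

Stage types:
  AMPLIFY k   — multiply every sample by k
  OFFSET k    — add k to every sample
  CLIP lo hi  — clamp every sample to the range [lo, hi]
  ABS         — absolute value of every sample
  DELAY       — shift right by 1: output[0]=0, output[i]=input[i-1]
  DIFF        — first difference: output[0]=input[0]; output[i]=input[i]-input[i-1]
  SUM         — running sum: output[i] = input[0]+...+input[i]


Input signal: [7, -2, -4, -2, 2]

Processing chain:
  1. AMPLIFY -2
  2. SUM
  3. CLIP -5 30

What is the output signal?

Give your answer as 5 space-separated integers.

Input: [7, -2, -4, -2, 2]
Stage 1 (AMPLIFY -2): 7*-2=-14, -2*-2=4, -4*-2=8, -2*-2=4, 2*-2=-4 -> [-14, 4, 8, 4, -4]
Stage 2 (SUM): sum[0..0]=-14, sum[0..1]=-10, sum[0..2]=-2, sum[0..3]=2, sum[0..4]=-2 -> [-14, -10, -2, 2, -2]
Stage 3 (CLIP -5 30): clip(-14,-5,30)=-5, clip(-10,-5,30)=-5, clip(-2,-5,30)=-2, clip(2,-5,30)=2, clip(-2,-5,30)=-2 -> [-5, -5, -2, 2, -2]

Answer: -5 -5 -2 2 -2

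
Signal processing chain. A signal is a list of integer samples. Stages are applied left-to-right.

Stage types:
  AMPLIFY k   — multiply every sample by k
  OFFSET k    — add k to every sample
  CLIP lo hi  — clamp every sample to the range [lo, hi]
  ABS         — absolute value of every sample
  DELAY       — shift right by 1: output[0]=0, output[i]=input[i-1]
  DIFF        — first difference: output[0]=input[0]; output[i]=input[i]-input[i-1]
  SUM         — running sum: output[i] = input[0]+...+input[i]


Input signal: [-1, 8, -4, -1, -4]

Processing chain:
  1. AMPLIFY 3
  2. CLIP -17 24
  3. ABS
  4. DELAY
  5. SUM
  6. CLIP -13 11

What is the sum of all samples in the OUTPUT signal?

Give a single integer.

Answer: 36

Derivation:
Input: [-1, 8, -4, -1, -4]
Stage 1 (AMPLIFY 3): -1*3=-3, 8*3=24, -4*3=-12, -1*3=-3, -4*3=-12 -> [-3, 24, -12, -3, -12]
Stage 2 (CLIP -17 24): clip(-3,-17,24)=-3, clip(24,-17,24)=24, clip(-12,-17,24)=-12, clip(-3,-17,24)=-3, clip(-12,-17,24)=-12 -> [-3, 24, -12, -3, -12]
Stage 3 (ABS): |-3|=3, |24|=24, |-12|=12, |-3|=3, |-12|=12 -> [3, 24, 12, 3, 12]
Stage 4 (DELAY): [0, 3, 24, 12, 3] = [0, 3, 24, 12, 3] -> [0, 3, 24, 12, 3]
Stage 5 (SUM): sum[0..0]=0, sum[0..1]=3, sum[0..2]=27, sum[0..3]=39, sum[0..4]=42 -> [0, 3, 27, 39, 42]
Stage 6 (CLIP -13 11): clip(0,-13,11)=0, clip(3,-13,11)=3, clip(27,-13,11)=11, clip(39,-13,11)=11, clip(42,-13,11)=11 -> [0, 3, 11, 11, 11]
Output sum: 36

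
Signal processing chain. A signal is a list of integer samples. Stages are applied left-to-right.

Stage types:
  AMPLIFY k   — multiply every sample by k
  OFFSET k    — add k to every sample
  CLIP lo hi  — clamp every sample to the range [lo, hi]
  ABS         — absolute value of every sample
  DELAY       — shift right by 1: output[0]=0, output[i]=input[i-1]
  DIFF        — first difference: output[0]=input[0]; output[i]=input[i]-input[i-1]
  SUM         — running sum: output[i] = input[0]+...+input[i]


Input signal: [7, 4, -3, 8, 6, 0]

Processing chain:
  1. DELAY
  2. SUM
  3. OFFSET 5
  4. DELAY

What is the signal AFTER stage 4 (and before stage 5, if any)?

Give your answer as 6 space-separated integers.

Input: [7, 4, -3, 8, 6, 0]
Stage 1 (DELAY): [0, 7, 4, -3, 8, 6] = [0, 7, 4, -3, 8, 6] -> [0, 7, 4, -3, 8, 6]
Stage 2 (SUM): sum[0..0]=0, sum[0..1]=7, sum[0..2]=11, sum[0..3]=8, sum[0..4]=16, sum[0..5]=22 -> [0, 7, 11, 8, 16, 22]
Stage 3 (OFFSET 5): 0+5=5, 7+5=12, 11+5=16, 8+5=13, 16+5=21, 22+5=27 -> [5, 12, 16, 13, 21, 27]
Stage 4 (DELAY): [0, 5, 12, 16, 13, 21] = [0, 5, 12, 16, 13, 21] -> [0, 5, 12, 16, 13, 21]

Answer: 0 5 12 16 13 21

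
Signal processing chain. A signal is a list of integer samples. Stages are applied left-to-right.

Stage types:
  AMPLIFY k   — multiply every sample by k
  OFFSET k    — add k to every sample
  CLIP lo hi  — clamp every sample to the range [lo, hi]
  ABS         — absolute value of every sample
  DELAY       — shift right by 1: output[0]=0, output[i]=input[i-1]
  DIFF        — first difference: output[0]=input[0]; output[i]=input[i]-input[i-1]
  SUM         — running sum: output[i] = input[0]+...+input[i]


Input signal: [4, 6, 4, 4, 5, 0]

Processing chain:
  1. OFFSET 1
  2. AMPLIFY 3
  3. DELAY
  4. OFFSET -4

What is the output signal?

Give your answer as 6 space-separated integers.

Input: [4, 6, 4, 4, 5, 0]
Stage 1 (OFFSET 1): 4+1=5, 6+1=7, 4+1=5, 4+1=5, 5+1=6, 0+1=1 -> [5, 7, 5, 5, 6, 1]
Stage 2 (AMPLIFY 3): 5*3=15, 7*3=21, 5*3=15, 5*3=15, 6*3=18, 1*3=3 -> [15, 21, 15, 15, 18, 3]
Stage 3 (DELAY): [0, 15, 21, 15, 15, 18] = [0, 15, 21, 15, 15, 18] -> [0, 15, 21, 15, 15, 18]
Stage 4 (OFFSET -4): 0+-4=-4, 15+-4=11, 21+-4=17, 15+-4=11, 15+-4=11, 18+-4=14 -> [-4, 11, 17, 11, 11, 14]

Answer: -4 11 17 11 11 14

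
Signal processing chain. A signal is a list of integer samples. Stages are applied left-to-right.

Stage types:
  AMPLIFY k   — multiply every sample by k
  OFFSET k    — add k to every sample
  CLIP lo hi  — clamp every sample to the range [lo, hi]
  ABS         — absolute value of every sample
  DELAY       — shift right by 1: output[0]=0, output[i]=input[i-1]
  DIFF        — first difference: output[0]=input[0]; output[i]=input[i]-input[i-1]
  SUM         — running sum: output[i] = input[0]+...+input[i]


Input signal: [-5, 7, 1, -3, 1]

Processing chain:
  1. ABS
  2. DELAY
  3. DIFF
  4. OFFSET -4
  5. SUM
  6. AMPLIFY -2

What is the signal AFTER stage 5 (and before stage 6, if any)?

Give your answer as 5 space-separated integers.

Answer: -4 -3 -5 -15 -17

Derivation:
Input: [-5, 7, 1, -3, 1]
Stage 1 (ABS): |-5|=5, |7|=7, |1|=1, |-3|=3, |1|=1 -> [5, 7, 1, 3, 1]
Stage 2 (DELAY): [0, 5, 7, 1, 3] = [0, 5, 7, 1, 3] -> [0, 5, 7, 1, 3]
Stage 3 (DIFF): s[0]=0, 5-0=5, 7-5=2, 1-7=-6, 3-1=2 -> [0, 5, 2, -6, 2]
Stage 4 (OFFSET -4): 0+-4=-4, 5+-4=1, 2+-4=-2, -6+-4=-10, 2+-4=-2 -> [-4, 1, -2, -10, -2]
Stage 5 (SUM): sum[0..0]=-4, sum[0..1]=-3, sum[0..2]=-5, sum[0..3]=-15, sum[0..4]=-17 -> [-4, -3, -5, -15, -17]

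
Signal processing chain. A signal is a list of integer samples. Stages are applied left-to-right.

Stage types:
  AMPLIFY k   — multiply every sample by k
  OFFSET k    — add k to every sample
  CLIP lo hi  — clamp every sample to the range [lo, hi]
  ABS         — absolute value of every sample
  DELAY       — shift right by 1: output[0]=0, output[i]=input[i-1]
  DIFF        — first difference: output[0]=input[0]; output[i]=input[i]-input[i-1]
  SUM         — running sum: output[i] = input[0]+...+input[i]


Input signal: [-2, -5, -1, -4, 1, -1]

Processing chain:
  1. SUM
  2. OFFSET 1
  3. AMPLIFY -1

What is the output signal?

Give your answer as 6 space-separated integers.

Input: [-2, -5, -1, -4, 1, -1]
Stage 1 (SUM): sum[0..0]=-2, sum[0..1]=-7, sum[0..2]=-8, sum[0..3]=-12, sum[0..4]=-11, sum[0..5]=-12 -> [-2, -7, -8, -12, -11, -12]
Stage 2 (OFFSET 1): -2+1=-1, -7+1=-6, -8+1=-7, -12+1=-11, -11+1=-10, -12+1=-11 -> [-1, -6, -7, -11, -10, -11]
Stage 3 (AMPLIFY -1): -1*-1=1, -6*-1=6, -7*-1=7, -11*-1=11, -10*-1=10, -11*-1=11 -> [1, 6, 7, 11, 10, 11]

Answer: 1 6 7 11 10 11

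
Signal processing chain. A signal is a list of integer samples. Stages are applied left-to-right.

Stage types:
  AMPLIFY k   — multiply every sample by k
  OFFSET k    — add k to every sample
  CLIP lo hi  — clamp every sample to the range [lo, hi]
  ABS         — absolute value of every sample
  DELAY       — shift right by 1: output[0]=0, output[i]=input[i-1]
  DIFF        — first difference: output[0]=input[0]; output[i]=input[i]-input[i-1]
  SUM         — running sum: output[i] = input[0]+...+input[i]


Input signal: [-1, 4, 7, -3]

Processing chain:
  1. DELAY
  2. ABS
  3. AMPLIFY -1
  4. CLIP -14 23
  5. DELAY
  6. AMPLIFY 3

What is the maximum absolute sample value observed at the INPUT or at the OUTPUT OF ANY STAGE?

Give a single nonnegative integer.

Answer: 12

Derivation:
Input: [-1, 4, 7, -3] (max |s|=7)
Stage 1 (DELAY): [0, -1, 4, 7] = [0, -1, 4, 7] -> [0, -1, 4, 7] (max |s|=7)
Stage 2 (ABS): |0|=0, |-1|=1, |4|=4, |7|=7 -> [0, 1, 4, 7] (max |s|=7)
Stage 3 (AMPLIFY -1): 0*-1=0, 1*-1=-1, 4*-1=-4, 7*-1=-7 -> [0, -1, -4, -7] (max |s|=7)
Stage 4 (CLIP -14 23): clip(0,-14,23)=0, clip(-1,-14,23)=-1, clip(-4,-14,23)=-4, clip(-7,-14,23)=-7 -> [0, -1, -4, -7] (max |s|=7)
Stage 5 (DELAY): [0, 0, -1, -4] = [0, 0, -1, -4] -> [0, 0, -1, -4] (max |s|=4)
Stage 6 (AMPLIFY 3): 0*3=0, 0*3=0, -1*3=-3, -4*3=-12 -> [0, 0, -3, -12] (max |s|=12)
Overall max amplitude: 12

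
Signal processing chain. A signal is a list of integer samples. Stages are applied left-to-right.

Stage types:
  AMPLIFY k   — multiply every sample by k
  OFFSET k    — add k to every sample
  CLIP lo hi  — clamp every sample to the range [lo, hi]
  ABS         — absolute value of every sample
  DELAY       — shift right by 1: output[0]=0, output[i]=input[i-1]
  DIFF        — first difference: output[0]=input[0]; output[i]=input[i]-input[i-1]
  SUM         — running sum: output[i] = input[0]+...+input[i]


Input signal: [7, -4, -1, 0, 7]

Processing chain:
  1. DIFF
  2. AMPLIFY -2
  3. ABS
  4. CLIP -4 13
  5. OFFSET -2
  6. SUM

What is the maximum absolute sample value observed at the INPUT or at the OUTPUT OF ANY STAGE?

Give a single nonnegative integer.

Input: [7, -4, -1, 0, 7] (max |s|=7)
Stage 1 (DIFF): s[0]=7, -4-7=-11, -1--4=3, 0--1=1, 7-0=7 -> [7, -11, 3, 1, 7] (max |s|=11)
Stage 2 (AMPLIFY -2): 7*-2=-14, -11*-2=22, 3*-2=-6, 1*-2=-2, 7*-2=-14 -> [-14, 22, -6, -2, -14] (max |s|=22)
Stage 3 (ABS): |-14|=14, |22|=22, |-6|=6, |-2|=2, |-14|=14 -> [14, 22, 6, 2, 14] (max |s|=22)
Stage 4 (CLIP -4 13): clip(14,-4,13)=13, clip(22,-4,13)=13, clip(6,-4,13)=6, clip(2,-4,13)=2, clip(14,-4,13)=13 -> [13, 13, 6, 2, 13] (max |s|=13)
Stage 5 (OFFSET -2): 13+-2=11, 13+-2=11, 6+-2=4, 2+-2=0, 13+-2=11 -> [11, 11, 4, 0, 11] (max |s|=11)
Stage 6 (SUM): sum[0..0]=11, sum[0..1]=22, sum[0..2]=26, sum[0..3]=26, sum[0..4]=37 -> [11, 22, 26, 26, 37] (max |s|=37)
Overall max amplitude: 37

Answer: 37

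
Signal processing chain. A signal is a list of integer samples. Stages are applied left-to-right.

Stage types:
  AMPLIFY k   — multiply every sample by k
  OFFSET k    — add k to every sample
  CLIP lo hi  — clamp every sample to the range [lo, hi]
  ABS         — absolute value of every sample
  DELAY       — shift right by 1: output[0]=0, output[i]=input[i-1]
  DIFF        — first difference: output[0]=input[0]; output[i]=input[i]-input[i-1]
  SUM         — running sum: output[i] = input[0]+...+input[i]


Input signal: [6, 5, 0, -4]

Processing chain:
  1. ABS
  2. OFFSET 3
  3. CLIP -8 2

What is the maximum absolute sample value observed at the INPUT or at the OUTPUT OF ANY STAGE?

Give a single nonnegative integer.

Answer: 9

Derivation:
Input: [6, 5, 0, -4] (max |s|=6)
Stage 1 (ABS): |6|=6, |5|=5, |0|=0, |-4|=4 -> [6, 5, 0, 4] (max |s|=6)
Stage 2 (OFFSET 3): 6+3=9, 5+3=8, 0+3=3, 4+3=7 -> [9, 8, 3, 7] (max |s|=9)
Stage 3 (CLIP -8 2): clip(9,-8,2)=2, clip(8,-8,2)=2, clip(3,-8,2)=2, clip(7,-8,2)=2 -> [2, 2, 2, 2] (max |s|=2)
Overall max amplitude: 9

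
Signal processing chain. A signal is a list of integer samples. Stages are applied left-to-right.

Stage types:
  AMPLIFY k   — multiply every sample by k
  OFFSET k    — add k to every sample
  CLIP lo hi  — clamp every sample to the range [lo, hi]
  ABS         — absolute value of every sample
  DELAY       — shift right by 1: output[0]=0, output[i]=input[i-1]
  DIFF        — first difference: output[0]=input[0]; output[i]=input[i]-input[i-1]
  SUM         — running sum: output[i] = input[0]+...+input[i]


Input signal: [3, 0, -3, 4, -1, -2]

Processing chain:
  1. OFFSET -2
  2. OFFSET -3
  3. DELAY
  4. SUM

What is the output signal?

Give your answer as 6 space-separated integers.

Answer: 0 -2 -7 -15 -16 -22

Derivation:
Input: [3, 0, -3, 4, -1, -2]
Stage 1 (OFFSET -2): 3+-2=1, 0+-2=-2, -3+-2=-5, 4+-2=2, -1+-2=-3, -2+-2=-4 -> [1, -2, -5, 2, -3, -4]
Stage 2 (OFFSET -3): 1+-3=-2, -2+-3=-5, -5+-3=-8, 2+-3=-1, -3+-3=-6, -4+-3=-7 -> [-2, -5, -8, -1, -6, -7]
Stage 3 (DELAY): [0, -2, -5, -8, -1, -6] = [0, -2, -5, -8, -1, -6] -> [0, -2, -5, -8, -1, -6]
Stage 4 (SUM): sum[0..0]=0, sum[0..1]=-2, sum[0..2]=-7, sum[0..3]=-15, sum[0..4]=-16, sum[0..5]=-22 -> [0, -2, -7, -15, -16, -22]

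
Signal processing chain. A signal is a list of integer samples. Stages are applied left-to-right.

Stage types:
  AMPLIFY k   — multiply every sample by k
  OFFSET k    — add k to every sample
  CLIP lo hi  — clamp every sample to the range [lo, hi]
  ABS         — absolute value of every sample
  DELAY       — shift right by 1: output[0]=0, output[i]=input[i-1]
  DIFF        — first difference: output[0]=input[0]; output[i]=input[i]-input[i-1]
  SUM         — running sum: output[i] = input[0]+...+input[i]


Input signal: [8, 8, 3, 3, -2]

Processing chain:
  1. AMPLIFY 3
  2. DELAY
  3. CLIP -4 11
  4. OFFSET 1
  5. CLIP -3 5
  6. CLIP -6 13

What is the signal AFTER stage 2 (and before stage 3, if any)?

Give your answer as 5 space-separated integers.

Input: [8, 8, 3, 3, -2]
Stage 1 (AMPLIFY 3): 8*3=24, 8*3=24, 3*3=9, 3*3=9, -2*3=-6 -> [24, 24, 9, 9, -6]
Stage 2 (DELAY): [0, 24, 24, 9, 9] = [0, 24, 24, 9, 9] -> [0, 24, 24, 9, 9]

Answer: 0 24 24 9 9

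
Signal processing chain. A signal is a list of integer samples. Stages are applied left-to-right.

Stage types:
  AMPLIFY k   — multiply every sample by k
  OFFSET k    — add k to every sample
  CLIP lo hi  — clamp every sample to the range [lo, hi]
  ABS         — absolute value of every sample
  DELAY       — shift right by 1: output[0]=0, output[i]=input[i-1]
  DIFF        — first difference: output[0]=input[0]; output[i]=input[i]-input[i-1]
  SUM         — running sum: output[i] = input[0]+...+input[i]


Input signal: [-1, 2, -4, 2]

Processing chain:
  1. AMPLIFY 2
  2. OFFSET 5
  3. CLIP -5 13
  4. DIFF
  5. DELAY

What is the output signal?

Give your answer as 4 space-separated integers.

Answer: 0 3 6 -12

Derivation:
Input: [-1, 2, -4, 2]
Stage 1 (AMPLIFY 2): -1*2=-2, 2*2=4, -4*2=-8, 2*2=4 -> [-2, 4, -8, 4]
Stage 2 (OFFSET 5): -2+5=3, 4+5=9, -8+5=-3, 4+5=9 -> [3, 9, -3, 9]
Stage 3 (CLIP -5 13): clip(3,-5,13)=3, clip(9,-5,13)=9, clip(-3,-5,13)=-3, clip(9,-5,13)=9 -> [3, 9, -3, 9]
Stage 4 (DIFF): s[0]=3, 9-3=6, -3-9=-12, 9--3=12 -> [3, 6, -12, 12]
Stage 5 (DELAY): [0, 3, 6, -12] = [0, 3, 6, -12] -> [0, 3, 6, -12]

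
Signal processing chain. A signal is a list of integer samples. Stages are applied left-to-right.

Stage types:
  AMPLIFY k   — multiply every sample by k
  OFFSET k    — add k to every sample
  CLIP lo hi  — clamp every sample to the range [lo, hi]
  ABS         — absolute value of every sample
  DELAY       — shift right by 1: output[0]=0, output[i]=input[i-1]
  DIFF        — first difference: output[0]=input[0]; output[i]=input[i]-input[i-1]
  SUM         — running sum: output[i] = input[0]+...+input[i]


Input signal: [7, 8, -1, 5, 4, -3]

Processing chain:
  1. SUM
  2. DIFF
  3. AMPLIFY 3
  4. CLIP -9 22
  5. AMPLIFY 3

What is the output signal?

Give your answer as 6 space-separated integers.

Answer: 63 66 -9 45 36 -27

Derivation:
Input: [7, 8, -1, 5, 4, -3]
Stage 1 (SUM): sum[0..0]=7, sum[0..1]=15, sum[0..2]=14, sum[0..3]=19, sum[0..4]=23, sum[0..5]=20 -> [7, 15, 14, 19, 23, 20]
Stage 2 (DIFF): s[0]=7, 15-7=8, 14-15=-1, 19-14=5, 23-19=4, 20-23=-3 -> [7, 8, -1, 5, 4, -3]
Stage 3 (AMPLIFY 3): 7*3=21, 8*3=24, -1*3=-3, 5*3=15, 4*3=12, -3*3=-9 -> [21, 24, -3, 15, 12, -9]
Stage 4 (CLIP -9 22): clip(21,-9,22)=21, clip(24,-9,22)=22, clip(-3,-9,22)=-3, clip(15,-9,22)=15, clip(12,-9,22)=12, clip(-9,-9,22)=-9 -> [21, 22, -3, 15, 12, -9]
Stage 5 (AMPLIFY 3): 21*3=63, 22*3=66, -3*3=-9, 15*3=45, 12*3=36, -9*3=-27 -> [63, 66, -9, 45, 36, -27]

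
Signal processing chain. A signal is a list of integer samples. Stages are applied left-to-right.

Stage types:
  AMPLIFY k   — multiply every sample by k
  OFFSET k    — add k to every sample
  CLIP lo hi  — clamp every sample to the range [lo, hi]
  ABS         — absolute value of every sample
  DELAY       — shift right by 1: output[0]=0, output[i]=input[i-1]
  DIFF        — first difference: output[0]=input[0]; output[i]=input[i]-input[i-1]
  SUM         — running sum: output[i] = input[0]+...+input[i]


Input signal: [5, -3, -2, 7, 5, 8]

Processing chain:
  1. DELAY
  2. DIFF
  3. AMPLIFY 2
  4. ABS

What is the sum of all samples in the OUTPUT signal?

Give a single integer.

Input: [5, -3, -2, 7, 5, 8]
Stage 1 (DELAY): [0, 5, -3, -2, 7, 5] = [0, 5, -3, -2, 7, 5] -> [0, 5, -3, -2, 7, 5]
Stage 2 (DIFF): s[0]=0, 5-0=5, -3-5=-8, -2--3=1, 7--2=9, 5-7=-2 -> [0, 5, -8, 1, 9, -2]
Stage 3 (AMPLIFY 2): 0*2=0, 5*2=10, -8*2=-16, 1*2=2, 9*2=18, -2*2=-4 -> [0, 10, -16, 2, 18, -4]
Stage 4 (ABS): |0|=0, |10|=10, |-16|=16, |2|=2, |18|=18, |-4|=4 -> [0, 10, 16, 2, 18, 4]
Output sum: 50

Answer: 50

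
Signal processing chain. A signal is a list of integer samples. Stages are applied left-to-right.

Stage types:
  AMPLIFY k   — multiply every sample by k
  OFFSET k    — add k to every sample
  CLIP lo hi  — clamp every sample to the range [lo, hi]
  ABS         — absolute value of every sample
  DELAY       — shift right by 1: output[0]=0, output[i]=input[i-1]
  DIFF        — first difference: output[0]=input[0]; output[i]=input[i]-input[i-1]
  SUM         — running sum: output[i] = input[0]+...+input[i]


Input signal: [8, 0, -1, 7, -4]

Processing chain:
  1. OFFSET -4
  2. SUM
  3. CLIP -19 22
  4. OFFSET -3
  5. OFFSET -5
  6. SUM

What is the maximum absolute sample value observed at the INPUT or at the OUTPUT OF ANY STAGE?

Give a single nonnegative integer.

Input: [8, 0, -1, 7, -4] (max |s|=8)
Stage 1 (OFFSET -4): 8+-4=4, 0+-4=-4, -1+-4=-5, 7+-4=3, -4+-4=-8 -> [4, -4, -5, 3, -8] (max |s|=8)
Stage 2 (SUM): sum[0..0]=4, sum[0..1]=0, sum[0..2]=-5, sum[0..3]=-2, sum[0..4]=-10 -> [4, 0, -5, -2, -10] (max |s|=10)
Stage 3 (CLIP -19 22): clip(4,-19,22)=4, clip(0,-19,22)=0, clip(-5,-19,22)=-5, clip(-2,-19,22)=-2, clip(-10,-19,22)=-10 -> [4, 0, -5, -2, -10] (max |s|=10)
Stage 4 (OFFSET -3): 4+-3=1, 0+-3=-3, -5+-3=-8, -2+-3=-5, -10+-3=-13 -> [1, -3, -8, -5, -13] (max |s|=13)
Stage 5 (OFFSET -5): 1+-5=-4, -3+-5=-8, -8+-5=-13, -5+-5=-10, -13+-5=-18 -> [-4, -8, -13, -10, -18] (max |s|=18)
Stage 6 (SUM): sum[0..0]=-4, sum[0..1]=-12, sum[0..2]=-25, sum[0..3]=-35, sum[0..4]=-53 -> [-4, -12, -25, -35, -53] (max |s|=53)
Overall max amplitude: 53

Answer: 53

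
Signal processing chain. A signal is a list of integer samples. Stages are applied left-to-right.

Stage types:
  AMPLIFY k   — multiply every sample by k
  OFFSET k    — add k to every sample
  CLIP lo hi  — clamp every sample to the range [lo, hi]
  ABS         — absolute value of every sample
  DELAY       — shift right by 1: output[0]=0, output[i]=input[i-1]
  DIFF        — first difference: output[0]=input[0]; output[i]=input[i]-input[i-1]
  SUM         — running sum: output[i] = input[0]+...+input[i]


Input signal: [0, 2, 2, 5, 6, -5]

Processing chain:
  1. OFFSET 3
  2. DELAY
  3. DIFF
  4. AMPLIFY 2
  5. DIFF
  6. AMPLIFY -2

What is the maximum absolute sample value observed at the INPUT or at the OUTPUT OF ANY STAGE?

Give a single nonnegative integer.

Input: [0, 2, 2, 5, 6, -5] (max |s|=6)
Stage 1 (OFFSET 3): 0+3=3, 2+3=5, 2+3=5, 5+3=8, 6+3=9, -5+3=-2 -> [3, 5, 5, 8, 9, -2] (max |s|=9)
Stage 2 (DELAY): [0, 3, 5, 5, 8, 9] = [0, 3, 5, 5, 8, 9] -> [0, 3, 5, 5, 8, 9] (max |s|=9)
Stage 3 (DIFF): s[0]=0, 3-0=3, 5-3=2, 5-5=0, 8-5=3, 9-8=1 -> [0, 3, 2, 0, 3, 1] (max |s|=3)
Stage 4 (AMPLIFY 2): 0*2=0, 3*2=6, 2*2=4, 0*2=0, 3*2=6, 1*2=2 -> [0, 6, 4, 0, 6, 2] (max |s|=6)
Stage 5 (DIFF): s[0]=0, 6-0=6, 4-6=-2, 0-4=-4, 6-0=6, 2-6=-4 -> [0, 6, -2, -4, 6, -4] (max |s|=6)
Stage 6 (AMPLIFY -2): 0*-2=0, 6*-2=-12, -2*-2=4, -4*-2=8, 6*-2=-12, -4*-2=8 -> [0, -12, 4, 8, -12, 8] (max |s|=12)
Overall max amplitude: 12

Answer: 12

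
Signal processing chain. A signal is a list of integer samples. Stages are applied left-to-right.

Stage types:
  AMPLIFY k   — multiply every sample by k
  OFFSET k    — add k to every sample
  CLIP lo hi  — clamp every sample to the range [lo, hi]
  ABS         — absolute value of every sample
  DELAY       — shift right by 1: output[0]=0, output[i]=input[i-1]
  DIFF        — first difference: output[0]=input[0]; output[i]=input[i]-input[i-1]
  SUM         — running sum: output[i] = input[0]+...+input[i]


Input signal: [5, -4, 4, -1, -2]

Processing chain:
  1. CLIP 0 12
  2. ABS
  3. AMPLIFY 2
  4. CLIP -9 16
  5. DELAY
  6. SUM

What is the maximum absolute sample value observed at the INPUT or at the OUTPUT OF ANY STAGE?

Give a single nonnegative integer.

Answer: 18

Derivation:
Input: [5, -4, 4, -1, -2] (max |s|=5)
Stage 1 (CLIP 0 12): clip(5,0,12)=5, clip(-4,0,12)=0, clip(4,0,12)=4, clip(-1,0,12)=0, clip(-2,0,12)=0 -> [5, 0, 4, 0, 0] (max |s|=5)
Stage 2 (ABS): |5|=5, |0|=0, |4|=4, |0|=0, |0|=0 -> [5, 0, 4, 0, 0] (max |s|=5)
Stage 3 (AMPLIFY 2): 5*2=10, 0*2=0, 4*2=8, 0*2=0, 0*2=0 -> [10, 0, 8, 0, 0] (max |s|=10)
Stage 4 (CLIP -9 16): clip(10,-9,16)=10, clip(0,-9,16)=0, clip(8,-9,16)=8, clip(0,-9,16)=0, clip(0,-9,16)=0 -> [10, 0, 8, 0, 0] (max |s|=10)
Stage 5 (DELAY): [0, 10, 0, 8, 0] = [0, 10, 0, 8, 0] -> [0, 10, 0, 8, 0] (max |s|=10)
Stage 6 (SUM): sum[0..0]=0, sum[0..1]=10, sum[0..2]=10, sum[0..3]=18, sum[0..4]=18 -> [0, 10, 10, 18, 18] (max |s|=18)
Overall max amplitude: 18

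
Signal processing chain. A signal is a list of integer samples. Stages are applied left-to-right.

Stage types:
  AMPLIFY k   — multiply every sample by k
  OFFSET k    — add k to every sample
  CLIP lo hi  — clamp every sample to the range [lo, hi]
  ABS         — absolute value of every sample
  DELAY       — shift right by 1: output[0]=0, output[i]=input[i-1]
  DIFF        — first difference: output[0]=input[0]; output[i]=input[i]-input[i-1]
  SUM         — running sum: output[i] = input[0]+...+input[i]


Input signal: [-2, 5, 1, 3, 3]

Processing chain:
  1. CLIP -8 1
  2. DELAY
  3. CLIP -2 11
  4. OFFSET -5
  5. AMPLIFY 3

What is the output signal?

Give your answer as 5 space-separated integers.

Answer: -15 -21 -12 -12 -12

Derivation:
Input: [-2, 5, 1, 3, 3]
Stage 1 (CLIP -8 1): clip(-2,-8,1)=-2, clip(5,-8,1)=1, clip(1,-8,1)=1, clip(3,-8,1)=1, clip(3,-8,1)=1 -> [-2, 1, 1, 1, 1]
Stage 2 (DELAY): [0, -2, 1, 1, 1] = [0, -2, 1, 1, 1] -> [0, -2, 1, 1, 1]
Stage 3 (CLIP -2 11): clip(0,-2,11)=0, clip(-2,-2,11)=-2, clip(1,-2,11)=1, clip(1,-2,11)=1, clip(1,-2,11)=1 -> [0, -2, 1, 1, 1]
Stage 4 (OFFSET -5): 0+-5=-5, -2+-5=-7, 1+-5=-4, 1+-5=-4, 1+-5=-4 -> [-5, -7, -4, -4, -4]
Stage 5 (AMPLIFY 3): -5*3=-15, -7*3=-21, -4*3=-12, -4*3=-12, -4*3=-12 -> [-15, -21, -12, -12, -12]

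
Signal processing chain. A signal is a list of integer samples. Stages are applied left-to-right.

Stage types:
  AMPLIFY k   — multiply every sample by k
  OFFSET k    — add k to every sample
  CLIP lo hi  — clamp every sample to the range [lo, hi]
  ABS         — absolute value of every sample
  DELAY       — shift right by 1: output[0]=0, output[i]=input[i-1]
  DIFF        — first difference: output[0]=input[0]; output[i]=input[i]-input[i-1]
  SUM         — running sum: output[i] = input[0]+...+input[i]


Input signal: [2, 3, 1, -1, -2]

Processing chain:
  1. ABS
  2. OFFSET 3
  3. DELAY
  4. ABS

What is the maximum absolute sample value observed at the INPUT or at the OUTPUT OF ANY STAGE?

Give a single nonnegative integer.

Answer: 6

Derivation:
Input: [2, 3, 1, -1, -2] (max |s|=3)
Stage 1 (ABS): |2|=2, |3|=3, |1|=1, |-1|=1, |-2|=2 -> [2, 3, 1, 1, 2] (max |s|=3)
Stage 2 (OFFSET 3): 2+3=5, 3+3=6, 1+3=4, 1+3=4, 2+3=5 -> [5, 6, 4, 4, 5] (max |s|=6)
Stage 3 (DELAY): [0, 5, 6, 4, 4] = [0, 5, 6, 4, 4] -> [0, 5, 6, 4, 4] (max |s|=6)
Stage 4 (ABS): |0|=0, |5|=5, |6|=6, |4|=4, |4|=4 -> [0, 5, 6, 4, 4] (max |s|=6)
Overall max amplitude: 6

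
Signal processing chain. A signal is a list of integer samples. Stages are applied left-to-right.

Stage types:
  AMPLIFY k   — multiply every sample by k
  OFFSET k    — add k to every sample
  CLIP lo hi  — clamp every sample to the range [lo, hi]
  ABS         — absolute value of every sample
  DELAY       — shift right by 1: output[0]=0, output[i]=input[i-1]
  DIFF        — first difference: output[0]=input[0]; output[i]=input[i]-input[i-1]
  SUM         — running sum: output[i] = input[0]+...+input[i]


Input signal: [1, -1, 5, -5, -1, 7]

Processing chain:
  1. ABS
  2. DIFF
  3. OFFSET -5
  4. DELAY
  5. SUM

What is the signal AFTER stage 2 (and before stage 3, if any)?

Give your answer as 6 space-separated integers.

Answer: 1 0 4 0 -4 6

Derivation:
Input: [1, -1, 5, -5, -1, 7]
Stage 1 (ABS): |1|=1, |-1|=1, |5|=5, |-5|=5, |-1|=1, |7|=7 -> [1, 1, 5, 5, 1, 7]
Stage 2 (DIFF): s[0]=1, 1-1=0, 5-1=4, 5-5=0, 1-5=-4, 7-1=6 -> [1, 0, 4, 0, -4, 6]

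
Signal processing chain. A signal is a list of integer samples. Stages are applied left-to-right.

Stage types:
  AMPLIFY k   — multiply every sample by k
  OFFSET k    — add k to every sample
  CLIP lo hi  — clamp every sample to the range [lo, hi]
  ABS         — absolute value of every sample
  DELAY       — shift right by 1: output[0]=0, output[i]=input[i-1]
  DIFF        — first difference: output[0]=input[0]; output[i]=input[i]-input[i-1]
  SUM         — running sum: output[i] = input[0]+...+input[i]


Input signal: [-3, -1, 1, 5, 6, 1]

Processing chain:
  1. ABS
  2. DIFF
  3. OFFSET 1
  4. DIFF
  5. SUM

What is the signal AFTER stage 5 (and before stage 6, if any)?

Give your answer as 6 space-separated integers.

Answer: 4 -1 1 5 2 -4

Derivation:
Input: [-3, -1, 1, 5, 6, 1]
Stage 1 (ABS): |-3|=3, |-1|=1, |1|=1, |5|=5, |6|=6, |1|=1 -> [3, 1, 1, 5, 6, 1]
Stage 2 (DIFF): s[0]=3, 1-3=-2, 1-1=0, 5-1=4, 6-5=1, 1-6=-5 -> [3, -2, 0, 4, 1, -5]
Stage 3 (OFFSET 1): 3+1=4, -2+1=-1, 0+1=1, 4+1=5, 1+1=2, -5+1=-4 -> [4, -1, 1, 5, 2, -4]
Stage 4 (DIFF): s[0]=4, -1-4=-5, 1--1=2, 5-1=4, 2-5=-3, -4-2=-6 -> [4, -5, 2, 4, -3, -6]
Stage 5 (SUM): sum[0..0]=4, sum[0..1]=-1, sum[0..2]=1, sum[0..3]=5, sum[0..4]=2, sum[0..5]=-4 -> [4, -1, 1, 5, 2, -4]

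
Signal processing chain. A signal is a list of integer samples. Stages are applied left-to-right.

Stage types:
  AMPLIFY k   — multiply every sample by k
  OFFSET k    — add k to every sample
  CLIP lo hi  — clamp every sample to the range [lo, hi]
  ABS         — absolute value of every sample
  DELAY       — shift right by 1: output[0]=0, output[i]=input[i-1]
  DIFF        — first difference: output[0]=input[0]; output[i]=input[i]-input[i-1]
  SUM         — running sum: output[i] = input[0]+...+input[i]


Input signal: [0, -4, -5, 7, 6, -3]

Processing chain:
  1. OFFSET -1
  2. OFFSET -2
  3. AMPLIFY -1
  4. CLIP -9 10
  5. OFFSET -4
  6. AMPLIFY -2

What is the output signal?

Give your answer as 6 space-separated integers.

Input: [0, -4, -5, 7, 6, -3]
Stage 1 (OFFSET -1): 0+-1=-1, -4+-1=-5, -5+-1=-6, 7+-1=6, 6+-1=5, -3+-1=-4 -> [-1, -5, -6, 6, 5, -4]
Stage 2 (OFFSET -2): -1+-2=-3, -5+-2=-7, -6+-2=-8, 6+-2=4, 5+-2=3, -4+-2=-6 -> [-3, -7, -8, 4, 3, -6]
Stage 3 (AMPLIFY -1): -3*-1=3, -7*-1=7, -8*-1=8, 4*-1=-4, 3*-1=-3, -6*-1=6 -> [3, 7, 8, -4, -3, 6]
Stage 4 (CLIP -9 10): clip(3,-9,10)=3, clip(7,-9,10)=7, clip(8,-9,10)=8, clip(-4,-9,10)=-4, clip(-3,-9,10)=-3, clip(6,-9,10)=6 -> [3, 7, 8, -4, -3, 6]
Stage 5 (OFFSET -4): 3+-4=-1, 7+-4=3, 8+-4=4, -4+-4=-8, -3+-4=-7, 6+-4=2 -> [-1, 3, 4, -8, -7, 2]
Stage 6 (AMPLIFY -2): -1*-2=2, 3*-2=-6, 4*-2=-8, -8*-2=16, -7*-2=14, 2*-2=-4 -> [2, -6, -8, 16, 14, -4]

Answer: 2 -6 -8 16 14 -4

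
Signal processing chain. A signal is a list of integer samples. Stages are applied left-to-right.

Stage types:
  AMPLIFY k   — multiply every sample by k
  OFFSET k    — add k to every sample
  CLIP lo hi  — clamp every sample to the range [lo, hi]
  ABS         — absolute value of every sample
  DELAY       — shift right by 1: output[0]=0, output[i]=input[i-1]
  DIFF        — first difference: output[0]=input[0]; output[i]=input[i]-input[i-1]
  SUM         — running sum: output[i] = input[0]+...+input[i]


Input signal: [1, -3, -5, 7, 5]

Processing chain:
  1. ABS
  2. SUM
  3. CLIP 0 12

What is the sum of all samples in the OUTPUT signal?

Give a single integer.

Answer: 38

Derivation:
Input: [1, -3, -5, 7, 5]
Stage 1 (ABS): |1|=1, |-3|=3, |-5|=5, |7|=7, |5|=5 -> [1, 3, 5, 7, 5]
Stage 2 (SUM): sum[0..0]=1, sum[0..1]=4, sum[0..2]=9, sum[0..3]=16, sum[0..4]=21 -> [1, 4, 9, 16, 21]
Stage 3 (CLIP 0 12): clip(1,0,12)=1, clip(4,0,12)=4, clip(9,0,12)=9, clip(16,0,12)=12, clip(21,0,12)=12 -> [1, 4, 9, 12, 12]
Output sum: 38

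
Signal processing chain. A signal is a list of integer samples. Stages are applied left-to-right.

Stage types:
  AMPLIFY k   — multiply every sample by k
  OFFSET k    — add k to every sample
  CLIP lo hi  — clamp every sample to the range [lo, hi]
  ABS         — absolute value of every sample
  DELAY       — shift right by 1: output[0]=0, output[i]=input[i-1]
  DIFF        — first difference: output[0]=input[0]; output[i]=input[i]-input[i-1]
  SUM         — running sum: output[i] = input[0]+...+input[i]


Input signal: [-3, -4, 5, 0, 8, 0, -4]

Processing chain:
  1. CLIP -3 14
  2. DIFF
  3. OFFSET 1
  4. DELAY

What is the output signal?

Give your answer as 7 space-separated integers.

Answer: 0 -2 1 9 -4 9 -7

Derivation:
Input: [-3, -4, 5, 0, 8, 0, -4]
Stage 1 (CLIP -3 14): clip(-3,-3,14)=-3, clip(-4,-3,14)=-3, clip(5,-3,14)=5, clip(0,-3,14)=0, clip(8,-3,14)=8, clip(0,-3,14)=0, clip(-4,-3,14)=-3 -> [-3, -3, 5, 0, 8, 0, -3]
Stage 2 (DIFF): s[0]=-3, -3--3=0, 5--3=8, 0-5=-5, 8-0=8, 0-8=-8, -3-0=-3 -> [-3, 0, 8, -5, 8, -8, -3]
Stage 3 (OFFSET 1): -3+1=-2, 0+1=1, 8+1=9, -5+1=-4, 8+1=9, -8+1=-7, -3+1=-2 -> [-2, 1, 9, -4, 9, -7, -2]
Stage 4 (DELAY): [0, -2, 1, 9, -4, 9, -7] = [0, -2, 1, 9, -4, 9, -7] -> [0, -2, 1, 9, -4, 9, -7]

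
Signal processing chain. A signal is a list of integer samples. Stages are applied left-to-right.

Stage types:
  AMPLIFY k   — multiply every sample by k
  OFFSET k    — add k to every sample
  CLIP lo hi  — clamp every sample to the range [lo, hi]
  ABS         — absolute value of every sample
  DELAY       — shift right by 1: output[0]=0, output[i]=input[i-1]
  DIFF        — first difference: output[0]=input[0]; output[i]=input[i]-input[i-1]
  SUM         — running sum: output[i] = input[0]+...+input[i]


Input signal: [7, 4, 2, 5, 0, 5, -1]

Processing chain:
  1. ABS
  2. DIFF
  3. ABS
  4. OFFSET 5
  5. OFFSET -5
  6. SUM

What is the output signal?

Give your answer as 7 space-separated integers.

Input: [7, 4, 2, 5, 0, 5, -1]
Stage 1 (ABS): |7|=7, |4|=4, |2|=2, |5|=5, |0|=0, |5|=5, |-1|=1 -> [7, 4, 2, 5, 0, 5, 1]
Stage 2 (DIFF): s[0]=7, 4-7=-3, 2-4=-2, 5-2=3, 0-5=-5, 5-0=5, 1-5=-4 -> [7, -3, -2, 3, -5, 5, -4]
Stage 3 (ABS): |7|=7, |-3|=3, |-2|=2, |3|=3, |-5|=5, |5|=5, |-4|=4 -> [7, 3, 2, 3, 5, 5, 4]
Stage 4 (OFFSET 5): 7+5=12, 3+5=8, 2+5=7, 3+5=8, 5+5=10, 5+5=10, 4+5=9 -> [12, 8, 7, 8, 10, 10, 9]
Stage 5 (OFFSET -5): 12+-5=7, 8+-5=3, 7+-5=2, 8+-5=3, 10+-5=5, 10+-5=5, 9+-5=4 -> [7, 3, 2, 3, 5, 5, 4]
Stage 6 (SUM): sum[0..0]=7, sum[0..1]=10, sum[0..2]=12, sum[0..3]=15, sum[0..4]=20, sum[0..5]=25, sum[0..6]=29 -> [7, 10, 12, 15, 20, 25, 29]

Answer: 7 10 12 15 20 25 29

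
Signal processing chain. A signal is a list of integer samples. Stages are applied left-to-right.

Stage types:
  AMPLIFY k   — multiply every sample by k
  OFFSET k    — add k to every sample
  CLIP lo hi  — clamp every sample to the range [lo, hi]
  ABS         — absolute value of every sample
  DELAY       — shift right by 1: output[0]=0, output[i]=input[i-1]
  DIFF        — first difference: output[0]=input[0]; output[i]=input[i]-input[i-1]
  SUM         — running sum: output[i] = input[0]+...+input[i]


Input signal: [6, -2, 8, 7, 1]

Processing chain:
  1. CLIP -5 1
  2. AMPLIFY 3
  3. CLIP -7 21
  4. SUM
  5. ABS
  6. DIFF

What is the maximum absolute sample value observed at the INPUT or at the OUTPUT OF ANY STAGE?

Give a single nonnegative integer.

Input: [6, -2, 8, 7, 1] (max |s|=8)
Stage 1 (CLIP -5 1): clip(6,-5,1)=1, clip(-2,-5,1)=-2, clip(8,-5,1)=1, clip(7,-5,1)=1, clip(1,-5,1)=1 -> [1, -2, 1, 1, 1] (max |s|=2)
Stage 2 (AMPLIFY 3): 1*3=3, -2*3=-6, 1*3=3, 1*3=3, 1*3=3 -> [3, -6, 3, 3, 3] (max |s|=6)
Stage 3 (CLIP -7 21): clip(3,-7,21)=3, clip(-6,-7,21)=-6, clip(3,-7,21)=3, clip(3,-7,21)=3, clip(3,-7,21)=3 -> [3, -6, 3, 3, 3] (max |s|=6)
Stage 4 (SUM): sum[0..0]=3, sum[0..1]=-3, sum[0..2]=0, sum[0..3]=3, sum[0..4]=6 -> [3, -3, 0, 3, 6] (max |s|=6)
Stage 5 (ABS): |3|=3, |-3|=3, |0|=0, |3|=3, |6|=6 -> [3, 3, 0, 3, 6] (max |s|=6)
Stage 6 (DIFF): s[0]=3, 3-3=0, 0-3=-3, 3-0=3, 6-3=3 -> [3, 0, -3, 3, 3] (max |s|=3)
Overall max amplitude: 8

Answer: 8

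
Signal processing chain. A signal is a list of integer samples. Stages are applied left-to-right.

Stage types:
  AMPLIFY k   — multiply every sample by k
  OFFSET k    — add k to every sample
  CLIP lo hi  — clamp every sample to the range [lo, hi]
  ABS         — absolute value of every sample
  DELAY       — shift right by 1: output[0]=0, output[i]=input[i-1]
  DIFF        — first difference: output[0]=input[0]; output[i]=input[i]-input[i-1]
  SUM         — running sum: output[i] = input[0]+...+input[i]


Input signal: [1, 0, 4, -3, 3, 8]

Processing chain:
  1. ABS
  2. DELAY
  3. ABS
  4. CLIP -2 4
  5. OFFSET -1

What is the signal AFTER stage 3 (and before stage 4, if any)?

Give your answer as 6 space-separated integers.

Answer: 0 1 0 4 3 3

Derivation:
Input: [1, 0, 4, -3, 3, 8]
Stage 1 (ABS): |1|=1, |0|=0, |4|=4, |-3|=3, |3|=3, |8|=8 -> [1, 0, 4, 3, 3, 8]
Stage 2 (DELAY): [0, 1, 0, 4, 3, 3] = [0, 1, 0, 4, 3, 3] -> [0, 1, 0, 4, 3, 3]
Stage 3 (ABS): |0|=0, |1|=1, |0|=0, |4|=4, |3|=3, |3|=3 -> [0, 1, 0, 4, 3, 3]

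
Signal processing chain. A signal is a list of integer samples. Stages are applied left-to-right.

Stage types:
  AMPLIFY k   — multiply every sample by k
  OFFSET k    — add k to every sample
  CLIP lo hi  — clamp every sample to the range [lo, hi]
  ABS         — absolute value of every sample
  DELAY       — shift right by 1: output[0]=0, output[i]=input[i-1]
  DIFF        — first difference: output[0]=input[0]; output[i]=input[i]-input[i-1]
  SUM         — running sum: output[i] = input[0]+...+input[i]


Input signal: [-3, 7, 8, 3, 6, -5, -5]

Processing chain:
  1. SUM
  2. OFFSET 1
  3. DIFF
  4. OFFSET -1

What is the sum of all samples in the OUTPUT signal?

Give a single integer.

Answer: 5

Derivation:
Input: [-3, 7, 8, 3, 6, -5, -5]
Stage 1 (SUM): sum[0..0]=-3, sum[0..1]=4, sum[0..2]=12, sum[0..3]=15, sum[0..4]=21, sum[0..5]=16, sum[0..6]=11 -> [-3, 4, 12, 15, 21, 16, 11]
Stage 2 (OFFSET 1): -3+1=-2, 4+1=5, 12+1=13, 15+1=16, 21+1=22, 16+1=17, 11+1=12 -> [-2, 5, 13, 16, 22, 17, 12]
Stage 3 (DIFF): s[0]=-2, 5--2=7, 13-5=8, 16-13=3, 22-16=6, 17-22=-5, 12-17=-5 -> [-2, 7, 8, 3, 6, -5, -5]
Stage 4 (OFFSET -1): -2+-1=-3, 7+-1=6, 8+-1=7, 3+-1=2, 6+-1=5, -5+-1=-6, -5+-1=-6 -> [-3, 6, 7, 2, 5, -6, -6]
Output sum: 5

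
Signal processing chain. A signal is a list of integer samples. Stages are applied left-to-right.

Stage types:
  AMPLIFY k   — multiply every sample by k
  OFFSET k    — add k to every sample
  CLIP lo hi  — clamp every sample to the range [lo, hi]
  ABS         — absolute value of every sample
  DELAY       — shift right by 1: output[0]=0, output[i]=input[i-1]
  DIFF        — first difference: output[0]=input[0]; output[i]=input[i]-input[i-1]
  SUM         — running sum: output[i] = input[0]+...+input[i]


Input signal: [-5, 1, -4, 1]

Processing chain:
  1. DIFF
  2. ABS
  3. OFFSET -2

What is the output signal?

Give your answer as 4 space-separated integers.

Input: [-5, 1, -4, 1]
Stage 1 (DIFF): s[0]=-5, 1--5=6, -4-1=-5, 1--4=5 -> [-5, 6, -5, 5]
Stage 2 (ABS): |-5|=5, |6|=6, |-5|=5, |5|=5 -> [5, 6, 5, 5]
Stage 3 (OFFSET -2): 5+-2=3, 6+-2=4, 5+-2=3, 5+-2=3 -> [3, 4, 3, 3]

Answer: 3 4 3 3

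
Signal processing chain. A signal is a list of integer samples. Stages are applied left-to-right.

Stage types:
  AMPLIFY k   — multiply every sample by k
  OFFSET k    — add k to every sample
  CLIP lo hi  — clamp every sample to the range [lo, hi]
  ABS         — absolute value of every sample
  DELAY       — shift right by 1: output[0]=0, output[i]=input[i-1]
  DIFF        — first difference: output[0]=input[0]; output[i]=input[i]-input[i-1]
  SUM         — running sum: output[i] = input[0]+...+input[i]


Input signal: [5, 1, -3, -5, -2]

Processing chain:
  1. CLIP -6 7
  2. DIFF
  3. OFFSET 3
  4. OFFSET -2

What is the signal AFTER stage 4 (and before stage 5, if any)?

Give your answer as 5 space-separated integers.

Input: [5, 1, -3, -5, -2]
Stage 1 (CLIP -6 7): clip(5,-6,7)=5, clip(1,-6,7)=1, clip(-3,-6,7)=-3, clip(-5,-6,7)=-5, clip(-2,-6,7)=-2 -> [5, 1, -3, -5, -2]
Stage 2 (DIFF): s[0]=5, 1-5=-4, -3-1=-4, -5--3=-2, -2--5=3 -> [5, -4, -4, -2, 3]
Stage 3 (OFFSET 3): 5+3=8, -4+3=-1, -4+3=-1, -2+3=1, 3+3=6 -> [8, -1, -1, 1, 6]
Stage 4 (OFFSET -2): 8+-2=6, -1+-2=-3, -1+-2=-3, 1+-2=-1, 6+-2=4 -> [6, -3, -3, -1, 4]

Answer: 6 -3 -3 -1 4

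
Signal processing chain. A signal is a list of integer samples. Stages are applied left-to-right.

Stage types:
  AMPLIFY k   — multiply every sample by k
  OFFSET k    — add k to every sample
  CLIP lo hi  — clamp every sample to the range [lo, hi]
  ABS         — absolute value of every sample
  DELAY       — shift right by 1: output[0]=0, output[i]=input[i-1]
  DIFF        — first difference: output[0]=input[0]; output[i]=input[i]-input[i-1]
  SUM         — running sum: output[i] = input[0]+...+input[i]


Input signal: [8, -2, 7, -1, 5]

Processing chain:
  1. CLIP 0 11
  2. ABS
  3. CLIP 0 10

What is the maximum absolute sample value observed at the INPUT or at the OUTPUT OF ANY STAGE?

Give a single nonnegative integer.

Answer: 8

Derivation:
Input: [8, -2, 7, -1, 5] (max |s|=8)
Stage 1 (CLIP 0 11): clip(8,0,11)=8, clip(-2,0,11)=0, clip(7,0,11)=7, clip(-1,0,11)=0, clip(5,0,11)=5 -> [8, 0, 7, 0, 5] (max |s|=8)
Stage 2 (ABS): |8|=8, |0|=0, |7|=7, |0|=0, |5|=5 -> [8, 0, 7, 0, 5] (max |s|=8)
Stage 3 (CLIP 0 10): clip(8,0,10)=8, clip(0,0,10)=0, clip(7,0,10)=7, clip(0,0,10)=0, clip(5,0,10)=5 -> [8, 0, 7, 0, 5] (max |s|=8)
Overall max amplitude: 8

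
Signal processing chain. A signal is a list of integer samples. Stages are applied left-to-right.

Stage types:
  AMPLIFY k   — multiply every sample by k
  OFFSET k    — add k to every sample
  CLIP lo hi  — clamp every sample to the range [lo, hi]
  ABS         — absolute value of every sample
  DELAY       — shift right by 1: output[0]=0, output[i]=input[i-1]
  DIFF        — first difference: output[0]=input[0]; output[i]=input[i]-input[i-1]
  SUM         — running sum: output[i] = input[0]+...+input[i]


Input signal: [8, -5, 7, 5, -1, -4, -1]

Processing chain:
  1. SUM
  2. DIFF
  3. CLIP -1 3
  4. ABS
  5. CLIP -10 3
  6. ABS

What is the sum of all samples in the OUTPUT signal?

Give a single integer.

Answer: 13

Derivation:
Input: [8, -5, 7, 5, -1, -4, -1]
Stage 1 (SUM): sum[0..0]=8, sum[0..1]=3, sum[0..2]=10, sum[0..3]=15, sum[0..4]=14, sum[0..5]=10, sum[0..6]=9 -> [8, 3, 10, 15, 14, 10, 9]
Stage 2 (DIFF): s[0]=8, 3-8=-5, 10-3=7, 15-10=5, 14-15=-1, 10-14=-4, 9-10=-1 -> [8, -5, 7, 5, -1, -4, -1]
Stage 3 (CLIP -1 3): clip(8,-1,3)=3, clip(-5,-1,3)=-1, clip(7,-1,3)=3, clip(5,-1,3)=3, clip(-1,-1,3)=-1, clip(-4,-1,3)=-1, clip(-1,-1,3)=-1 -> [3, -1, 3, 3, -1, -1, -1]
Stage 4 (ABS): |3|=3, |-1|=1, |3|=3, |3|=3, |-1|=1, |-1|=1, |-1|=1 -> [3, 1, 3, 3, 1, 1, 1]
Stage 5 (CLIP -10 3): clip(3,-10,3)=3, clip(1,-10,3)=1, clip(3,-10,3)=3, clip(3,-10,3)=3, clip(1,-10,3)=1, clip(1,-10,3)=1, clip(1,-10,3)=1 -> [3, 1, 3, 3, 1, 1, 1]
Stage 6 (ABS): |3|=3, |1|=1, |3|=3, |3|=3, |1|=1, |1|=1, |1|=1 -> [3, 1, 3, 3, 1, 1, 1]
Output sum: 13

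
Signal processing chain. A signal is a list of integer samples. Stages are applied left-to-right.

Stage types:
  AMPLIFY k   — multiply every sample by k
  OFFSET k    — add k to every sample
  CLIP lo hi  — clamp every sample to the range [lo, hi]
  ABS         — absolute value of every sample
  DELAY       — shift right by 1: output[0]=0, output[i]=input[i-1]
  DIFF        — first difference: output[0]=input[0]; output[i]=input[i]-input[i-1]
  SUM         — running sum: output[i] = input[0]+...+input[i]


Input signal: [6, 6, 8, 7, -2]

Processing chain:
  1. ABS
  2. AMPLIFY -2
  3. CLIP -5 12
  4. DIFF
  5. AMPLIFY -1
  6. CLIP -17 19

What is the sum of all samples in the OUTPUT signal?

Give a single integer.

Input: [6, 6, 8, 7, -2]
Stage 1 (ABS): |6|=6, |6|=6, |8|=8, |7|=7, |-2|=2 -> [6, 6, 8, 7, 2]
Stage 2 (AMPLIFY -2): 6*-2=-12, 6*-2=-12, 8*-2=-16, 7*-2=-14, 2*-2=-4 -> [-12, -12, -16, -14, -4]
Stage 3 (CLIP -5 12): clip(-12,-5,12)=-5, clip(-12,-5,12)=-5, clip(-16,-5,12)=-5, clip(-14,-5,12)=-5, clip(-4,-5,12)=-4 -> [-5, -5, -5, -5, -4]
Stage 4 (DIFF): s[0]=-5, -5--5=0, -5--5=0, -5--5=0, -4--5=1 -> [-5, 0, 0, 0, 1]
Stage 5 (AMPLIFY -1): -5*-1=5, 0*-1=0, 0*-1=0, 0*-1=0, 1*-1=-1 -> [5, 0, 0, 0, -1]
Stage 6 (CLIP -17 19): clip(5,-17,19)=5, clip(0,-17,19)=0, clip(0,-17,19)=0, clip(0,-17,19)=0, clip(-1,-17,19)=-1 -> [5, 0, 0, 0, -1]
Output sum: 4

Answer: 4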